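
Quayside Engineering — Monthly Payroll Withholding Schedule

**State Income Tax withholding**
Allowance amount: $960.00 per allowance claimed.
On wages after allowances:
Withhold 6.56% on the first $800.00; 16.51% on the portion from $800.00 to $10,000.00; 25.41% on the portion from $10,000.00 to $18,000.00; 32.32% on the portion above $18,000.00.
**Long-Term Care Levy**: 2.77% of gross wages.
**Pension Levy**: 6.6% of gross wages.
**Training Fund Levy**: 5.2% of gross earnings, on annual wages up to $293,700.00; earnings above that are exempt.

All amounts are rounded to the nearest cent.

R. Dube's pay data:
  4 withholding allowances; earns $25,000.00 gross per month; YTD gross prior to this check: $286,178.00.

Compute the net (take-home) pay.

$17,640.85

State Income Tax: taxable = $25,000.00 − 4×$960.00 = $21,160.00
  $3,604.20 + 32.32% × ($21,160.00 − $18,000.00) = $3,604.20 + 32.32% × $3,160.00 = $4,625.51
Long-Term Care Levy: 2.77% × $25,000.00 = $692.50
Pension Levy: 6.6% × $25,000.00 = $1,650.00
Training Fund Levy: cap $293,700.00 − YTD $286,178.00 = $7,522.00 subject; 5.2% × $7,522.00 = $391.14
Total withheld: $4,625.51 + $692.50 + $1,650.00 + $391.14 = $7,359.15
Net pay: $25,000.00 − $7,359.15 = $17,640.85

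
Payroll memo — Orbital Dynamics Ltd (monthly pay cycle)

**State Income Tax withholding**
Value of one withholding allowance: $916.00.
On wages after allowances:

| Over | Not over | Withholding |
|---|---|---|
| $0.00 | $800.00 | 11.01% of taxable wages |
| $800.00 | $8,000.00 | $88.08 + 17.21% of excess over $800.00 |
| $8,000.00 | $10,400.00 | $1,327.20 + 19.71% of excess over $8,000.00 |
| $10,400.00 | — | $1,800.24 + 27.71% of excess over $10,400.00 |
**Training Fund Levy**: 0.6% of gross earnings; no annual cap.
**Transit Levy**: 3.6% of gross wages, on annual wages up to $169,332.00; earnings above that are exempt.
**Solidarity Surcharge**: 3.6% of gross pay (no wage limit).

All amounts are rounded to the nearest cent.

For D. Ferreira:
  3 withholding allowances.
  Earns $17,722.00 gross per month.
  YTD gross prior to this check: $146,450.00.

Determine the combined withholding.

$4,450.01

State Income Tax: taxable = $17,722.00 − 3×$916.00 = $14,974.00
  $1,800.24 + 27.71% × ($14,974.00 − $10,400.00) = $1,800.24 + 27.71% × $4,574.00 = $3,067.70
Training Fund Levy: 0.6% × $17,722.00 = $106.33
Transit Levy: 3.6% × $17,722.00 = $637.99
Solidarity Surcharge: 3.6% × $17,722.00 = $637.99
Total: $3,067.70 + $106.33 + $637.99 + $637.99 = $4,450.01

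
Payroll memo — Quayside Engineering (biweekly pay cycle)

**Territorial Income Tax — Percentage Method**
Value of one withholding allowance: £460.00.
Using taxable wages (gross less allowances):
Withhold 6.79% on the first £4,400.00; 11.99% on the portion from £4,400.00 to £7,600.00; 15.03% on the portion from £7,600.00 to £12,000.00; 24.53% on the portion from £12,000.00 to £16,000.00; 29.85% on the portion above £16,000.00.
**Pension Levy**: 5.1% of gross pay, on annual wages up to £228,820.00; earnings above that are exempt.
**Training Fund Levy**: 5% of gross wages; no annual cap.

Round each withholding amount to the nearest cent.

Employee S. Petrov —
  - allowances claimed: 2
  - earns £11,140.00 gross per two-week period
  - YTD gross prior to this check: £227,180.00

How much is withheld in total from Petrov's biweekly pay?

£1,716.87

Territorial Income Tax: taxable = £11,140.00 − 2×£460.00 = £10,220.00
  £682.44 + 15.03% × (£10,220.00 − £7,600.00) = £682.44 + 15.03% × £2,620.00 = £1,076.23
Pension Levy: cap £228,820.00 − YTD £227,180.00 = £1,640.00 subject; 5.1% × £1,640.00 = £83.64
Training Fund Levy: 5% × £11,140.00 = £557.00
Total: £1,076.23 + £83.64 + £557.00 = £1,716.87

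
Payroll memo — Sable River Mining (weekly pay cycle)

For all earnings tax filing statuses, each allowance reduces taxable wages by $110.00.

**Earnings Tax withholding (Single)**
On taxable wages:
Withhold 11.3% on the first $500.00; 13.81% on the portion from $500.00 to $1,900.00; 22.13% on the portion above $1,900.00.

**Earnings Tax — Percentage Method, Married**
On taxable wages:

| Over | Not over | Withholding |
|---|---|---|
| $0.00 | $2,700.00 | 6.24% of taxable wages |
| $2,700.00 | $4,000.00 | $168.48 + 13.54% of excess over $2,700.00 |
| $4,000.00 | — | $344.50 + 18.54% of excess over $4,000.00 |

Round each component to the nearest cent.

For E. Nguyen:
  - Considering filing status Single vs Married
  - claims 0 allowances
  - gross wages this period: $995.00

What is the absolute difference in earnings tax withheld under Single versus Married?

Earnings Tax (Single): taxable = $995.00
  $56.50 + 13.81% × ($995.00 − $500.00) = $56.50 + 13.81% × $495.00 = $124.86
Earnings Tax (Married): taxable = $995.00
  6.24% × $995.00 = $62.09
Difference: |$124.86 − $62.09| = $62.77 (higher under Single)

$62.77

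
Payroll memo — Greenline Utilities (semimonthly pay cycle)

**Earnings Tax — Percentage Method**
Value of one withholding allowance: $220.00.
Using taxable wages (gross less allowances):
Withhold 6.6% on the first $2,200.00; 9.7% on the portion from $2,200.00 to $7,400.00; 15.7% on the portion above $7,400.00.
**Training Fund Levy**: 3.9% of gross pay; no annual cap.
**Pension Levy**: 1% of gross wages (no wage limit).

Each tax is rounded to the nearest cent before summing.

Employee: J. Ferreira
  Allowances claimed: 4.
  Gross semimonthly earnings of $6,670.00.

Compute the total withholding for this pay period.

Earnings Tax: taxable = $6,670.00 − 4×$220.00 = $5,790.00
  $145.20 + 9.7% × ($5,790.00 − $2,200.00) = $145.20 + 9.7% × $3,590.00 = $493.43
Training Fund Levy: 3.9% × $6,670.00 = $260.13
Pension Levy: 1% × $6,670.00 = $66.70
Total: $493.43 + $260.13 + $66.70 = $820.26

$820.26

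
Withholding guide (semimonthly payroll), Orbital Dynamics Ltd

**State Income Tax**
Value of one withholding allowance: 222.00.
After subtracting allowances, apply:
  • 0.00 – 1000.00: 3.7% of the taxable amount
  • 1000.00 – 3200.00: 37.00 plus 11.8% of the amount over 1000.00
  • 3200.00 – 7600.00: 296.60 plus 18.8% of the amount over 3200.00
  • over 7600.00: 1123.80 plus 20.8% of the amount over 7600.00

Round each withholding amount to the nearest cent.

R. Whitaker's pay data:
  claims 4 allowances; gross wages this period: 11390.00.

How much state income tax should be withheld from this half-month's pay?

1727.42

State Income Tax: taxable = 11390.00 − 4×222.00 = 10502.00
  1123.80 + 20.8% × (10502.00 − 7600.00) = 1123.80 + 20.8% × 2902.00 = 1727.42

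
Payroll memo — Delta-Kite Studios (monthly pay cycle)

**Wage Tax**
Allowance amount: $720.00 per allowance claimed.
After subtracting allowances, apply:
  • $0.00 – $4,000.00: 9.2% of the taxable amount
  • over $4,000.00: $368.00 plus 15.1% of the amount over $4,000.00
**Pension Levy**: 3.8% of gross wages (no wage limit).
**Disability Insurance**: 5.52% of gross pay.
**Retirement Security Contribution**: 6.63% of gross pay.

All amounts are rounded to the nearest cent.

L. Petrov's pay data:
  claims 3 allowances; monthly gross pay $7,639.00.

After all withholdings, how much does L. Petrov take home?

$5,829.25

Wage Tax: taxable = $7,639.00 − 3×$720.00 = $5,479.00
  $368.00 + 15.1% × ($5,479.00 − $4,000.00) = $368.00 + 15.1% × $1,479.00 = $591.33
Pension Levy: 3.8% × $7,639.00 = $290.28
Disability Insurance: 5.52% × $7,639.00 = $421.67
Retirement Security Contribution: 6.63% × $7,639.00 = $506.47
Total withheld: $591.33 + $290.28 + $421.67 + $506.47 = $1,809.75
Net pay: $7,639.00 − $1,809.75 = $5,829.25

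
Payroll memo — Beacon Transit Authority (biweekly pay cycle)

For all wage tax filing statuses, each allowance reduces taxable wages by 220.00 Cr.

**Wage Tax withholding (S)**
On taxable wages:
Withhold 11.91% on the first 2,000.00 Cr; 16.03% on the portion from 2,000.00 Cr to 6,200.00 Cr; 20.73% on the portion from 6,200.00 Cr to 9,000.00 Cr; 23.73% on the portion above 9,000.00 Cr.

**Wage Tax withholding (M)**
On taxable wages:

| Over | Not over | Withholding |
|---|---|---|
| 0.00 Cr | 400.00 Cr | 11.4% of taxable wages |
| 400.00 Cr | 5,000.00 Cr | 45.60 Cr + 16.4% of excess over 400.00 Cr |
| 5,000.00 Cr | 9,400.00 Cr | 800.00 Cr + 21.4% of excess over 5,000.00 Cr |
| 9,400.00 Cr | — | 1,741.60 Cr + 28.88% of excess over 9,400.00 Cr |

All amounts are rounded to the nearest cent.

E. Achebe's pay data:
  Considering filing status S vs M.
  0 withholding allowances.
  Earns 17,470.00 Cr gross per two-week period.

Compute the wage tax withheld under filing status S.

Wage Tax (S): taxable = 17,470.00 Cr
  1,491.90 Cr + 23.73% × (17,470.00 Cr − 9,000.00 Cr) = 1,491.90 Cr + 23.73% × 8,470.00 Cr = 3,501.83 Cr

3,501.83 Cr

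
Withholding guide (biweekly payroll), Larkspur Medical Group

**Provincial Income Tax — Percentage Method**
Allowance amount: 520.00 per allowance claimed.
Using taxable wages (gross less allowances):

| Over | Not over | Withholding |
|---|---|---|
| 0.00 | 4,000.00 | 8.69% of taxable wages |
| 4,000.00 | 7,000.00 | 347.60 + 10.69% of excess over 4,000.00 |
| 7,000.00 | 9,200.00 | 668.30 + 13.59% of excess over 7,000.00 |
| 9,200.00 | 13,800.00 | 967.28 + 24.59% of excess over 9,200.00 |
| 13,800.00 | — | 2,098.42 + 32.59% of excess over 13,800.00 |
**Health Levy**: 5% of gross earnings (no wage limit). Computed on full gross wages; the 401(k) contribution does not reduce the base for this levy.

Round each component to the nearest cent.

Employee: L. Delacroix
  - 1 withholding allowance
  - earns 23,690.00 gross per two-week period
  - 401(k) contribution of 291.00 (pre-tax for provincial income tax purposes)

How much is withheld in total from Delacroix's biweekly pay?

Provincial Income Tax: taxable = 23,690.00 − 291.00 − 1×520.00 = 22,879.00
  2,098.42 + 32.59% × (22,879.00 − 13,800.00) = 2,098.42 + 32.59% × 9,079.00 = 5,057.27
Health Levy: 5% × 23,690.00 = 1,184.50
Total: 5,057.27 + 1,184.50 = 6,241.77

6,241.77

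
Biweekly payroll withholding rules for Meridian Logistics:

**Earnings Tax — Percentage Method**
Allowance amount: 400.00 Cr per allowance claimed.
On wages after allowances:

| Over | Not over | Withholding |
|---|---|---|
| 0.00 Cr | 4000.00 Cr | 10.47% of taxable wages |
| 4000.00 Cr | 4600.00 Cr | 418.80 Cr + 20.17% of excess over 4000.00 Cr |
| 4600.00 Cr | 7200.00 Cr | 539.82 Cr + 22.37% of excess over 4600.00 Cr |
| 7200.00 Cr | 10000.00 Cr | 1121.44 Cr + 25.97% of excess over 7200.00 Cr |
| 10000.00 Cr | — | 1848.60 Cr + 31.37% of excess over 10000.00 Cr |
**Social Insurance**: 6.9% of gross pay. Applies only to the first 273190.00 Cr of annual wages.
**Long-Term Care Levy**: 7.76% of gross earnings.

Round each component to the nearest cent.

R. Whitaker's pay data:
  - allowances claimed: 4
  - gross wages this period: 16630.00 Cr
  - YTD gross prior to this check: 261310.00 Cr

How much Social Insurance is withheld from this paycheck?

Social Insurance: cap 273190.00 Cr − YTD 261310.00 Cr = 11880.00 Cr subject; 6.9% × 11880.00 Cr = 819.72 Cr

819.72 Cr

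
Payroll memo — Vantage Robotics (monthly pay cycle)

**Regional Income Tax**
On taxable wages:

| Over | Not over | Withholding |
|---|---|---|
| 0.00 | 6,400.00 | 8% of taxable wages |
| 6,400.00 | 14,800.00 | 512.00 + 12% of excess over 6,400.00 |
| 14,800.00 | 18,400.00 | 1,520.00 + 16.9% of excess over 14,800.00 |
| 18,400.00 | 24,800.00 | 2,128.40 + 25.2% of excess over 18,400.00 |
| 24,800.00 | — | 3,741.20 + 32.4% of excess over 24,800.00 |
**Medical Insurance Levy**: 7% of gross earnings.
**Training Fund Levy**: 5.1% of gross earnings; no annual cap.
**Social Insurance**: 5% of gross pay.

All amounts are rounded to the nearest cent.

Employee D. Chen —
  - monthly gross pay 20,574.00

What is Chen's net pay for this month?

Regional Income Tax: taxable = 20,574.00
  2,128.40 + 25.2% × (20,574.00 − 18,400.00) = 2,128.40 + 25.2% × 2,174.00 = 2,676.25
Medical Insurance Levy: 7% × 20,574.00 = 1,440.18
Training Fund Levy: 5.1% × 20,574.00 = 1,049.27
Social Insurance: 5% × 20,574.00 = 1,028.70
Total withheld: 2,676.25 + 1,440.18 + 1,049.27 + 1,028.70 = 6,194.40
Net pay: 20,574.00 − 6,194.40 = 14,379.60

14,379.60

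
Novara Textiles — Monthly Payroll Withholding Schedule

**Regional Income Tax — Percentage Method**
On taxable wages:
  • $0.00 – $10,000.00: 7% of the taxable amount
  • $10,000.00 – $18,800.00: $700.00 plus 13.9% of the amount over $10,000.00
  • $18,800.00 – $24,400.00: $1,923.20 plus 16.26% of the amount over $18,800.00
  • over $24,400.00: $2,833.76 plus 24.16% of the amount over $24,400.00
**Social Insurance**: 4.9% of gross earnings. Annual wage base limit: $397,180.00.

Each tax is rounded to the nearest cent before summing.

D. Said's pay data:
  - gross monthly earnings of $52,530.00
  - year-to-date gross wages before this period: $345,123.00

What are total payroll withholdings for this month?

Regional Income Tax: taxable = $52,530.00
  $2,833.76 + 24.16% × ($52,530.00 − $24,400.00) = $2,833.76 + 24.16% × $28,130.00 = $9,629.97
Social Insurance: cap $397,180.00 − YTD $345,123.00 = $52,057.00 subject; 4.9% × $52,057.00 = $2,550.79
Total: $9,629.97 + $2,550.79 = $12,180.76

$12,180.76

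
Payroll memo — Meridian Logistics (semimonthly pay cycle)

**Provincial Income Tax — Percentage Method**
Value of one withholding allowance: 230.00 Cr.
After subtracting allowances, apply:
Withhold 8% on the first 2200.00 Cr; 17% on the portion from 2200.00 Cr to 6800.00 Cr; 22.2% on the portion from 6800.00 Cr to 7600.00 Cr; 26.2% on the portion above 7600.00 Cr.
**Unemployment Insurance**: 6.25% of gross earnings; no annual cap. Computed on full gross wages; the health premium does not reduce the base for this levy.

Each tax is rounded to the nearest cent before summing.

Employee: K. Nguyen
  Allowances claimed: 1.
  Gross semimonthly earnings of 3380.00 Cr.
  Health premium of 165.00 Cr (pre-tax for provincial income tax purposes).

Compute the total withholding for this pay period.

Provincial Income Tax: taxable = 3380.00 Cr − 165.00 Cr − 1×230.00 Cr = 2985.00 Cr
  176.00 Cr + 17% × (2985.00 Cr − 2200.00 Cr) = 176.00 Cr + 17% × 785.00 Cr = 309.45 Cr
Unemployment Insurance: 6.25% × 3380.00 Cr = 211.25 Cr
Total: 309.45 Cr + 211.25 Cr = 520.70 Cr

520.70 Cr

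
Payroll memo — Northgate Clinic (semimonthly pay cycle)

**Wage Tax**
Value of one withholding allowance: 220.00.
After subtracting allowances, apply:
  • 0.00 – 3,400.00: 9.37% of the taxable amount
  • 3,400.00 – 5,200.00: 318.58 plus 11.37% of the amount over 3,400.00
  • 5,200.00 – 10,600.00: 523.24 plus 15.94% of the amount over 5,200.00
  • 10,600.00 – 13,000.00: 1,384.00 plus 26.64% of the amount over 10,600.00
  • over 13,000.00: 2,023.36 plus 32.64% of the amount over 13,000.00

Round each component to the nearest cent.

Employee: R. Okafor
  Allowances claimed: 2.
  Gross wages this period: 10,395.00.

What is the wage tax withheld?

1,281.19

Wage Tax: taxable = 10,395.00 − 2×220.00 = 9,955.00
  523.24 + 15.94% × (9,955.00 − 5,200.00) = 523.24 + 15.94% × 4,755.00 = 1,281.19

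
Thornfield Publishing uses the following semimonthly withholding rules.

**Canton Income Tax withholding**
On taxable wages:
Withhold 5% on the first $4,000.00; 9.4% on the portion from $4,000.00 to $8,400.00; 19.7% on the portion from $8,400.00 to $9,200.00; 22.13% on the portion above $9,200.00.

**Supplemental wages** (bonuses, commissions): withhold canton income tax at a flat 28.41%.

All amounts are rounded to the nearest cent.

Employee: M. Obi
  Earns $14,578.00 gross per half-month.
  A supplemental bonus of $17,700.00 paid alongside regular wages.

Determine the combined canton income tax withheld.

Canton Income Tax: taxable = $14,578.00
  $771.20 + 22.13% × ($14,578.00 − $9,200.00) = $771.20 + 22.13% × $5,378.00 = $1,961.35
Supplemental (28.41% flat on bonus): 28.41% × $17,700.00 = $5,028.57
Total canton income tax: $1,961.35 + $5,028.57 = $6,989.92

$6,989.92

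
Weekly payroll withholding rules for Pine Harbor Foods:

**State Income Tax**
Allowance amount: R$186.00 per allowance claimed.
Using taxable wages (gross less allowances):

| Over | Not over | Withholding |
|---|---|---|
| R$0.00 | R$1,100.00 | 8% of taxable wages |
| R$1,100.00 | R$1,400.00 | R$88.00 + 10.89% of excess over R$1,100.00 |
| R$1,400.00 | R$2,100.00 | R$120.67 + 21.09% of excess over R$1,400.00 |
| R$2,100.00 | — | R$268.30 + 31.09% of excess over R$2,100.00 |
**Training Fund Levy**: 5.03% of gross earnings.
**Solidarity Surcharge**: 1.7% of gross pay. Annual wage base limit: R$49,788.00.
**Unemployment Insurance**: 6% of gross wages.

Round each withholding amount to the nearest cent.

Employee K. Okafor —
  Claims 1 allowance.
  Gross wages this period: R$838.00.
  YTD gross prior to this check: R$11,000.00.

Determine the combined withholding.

State Income Tax: taxable = R$838.00 − 1×R$186.00 = R$652.00
  8% × R$652.00 = R$52.16
Training Fund Levy: 5.03% × R$838.00 = R$42.15
Solidarity Surcharge: 1.7% × R$838.00 = R$14.25
Unemployment Insurance: 6% × R$838.00 = R$50.28
Total: R$52.16 + R$42.15 + R$14.25 + R$50.28 = R$158.84

R$158.84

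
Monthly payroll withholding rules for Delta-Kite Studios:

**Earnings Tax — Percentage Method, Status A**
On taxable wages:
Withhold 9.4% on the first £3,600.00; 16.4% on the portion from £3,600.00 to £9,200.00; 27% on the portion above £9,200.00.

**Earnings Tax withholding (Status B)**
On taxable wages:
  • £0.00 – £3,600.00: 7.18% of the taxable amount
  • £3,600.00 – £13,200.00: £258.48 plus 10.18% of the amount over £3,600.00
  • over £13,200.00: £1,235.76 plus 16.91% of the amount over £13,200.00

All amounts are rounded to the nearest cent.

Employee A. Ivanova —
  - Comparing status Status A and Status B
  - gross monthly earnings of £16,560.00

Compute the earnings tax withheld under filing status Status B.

Earnings Tax (Status B): taxable = £16,560.00
  £1,235.76 + 16.91% × (£16,560.00 − £13,200.00) = £1,235.76 + 16.91% × £3,360.00 = £1,803.94

£1,803.94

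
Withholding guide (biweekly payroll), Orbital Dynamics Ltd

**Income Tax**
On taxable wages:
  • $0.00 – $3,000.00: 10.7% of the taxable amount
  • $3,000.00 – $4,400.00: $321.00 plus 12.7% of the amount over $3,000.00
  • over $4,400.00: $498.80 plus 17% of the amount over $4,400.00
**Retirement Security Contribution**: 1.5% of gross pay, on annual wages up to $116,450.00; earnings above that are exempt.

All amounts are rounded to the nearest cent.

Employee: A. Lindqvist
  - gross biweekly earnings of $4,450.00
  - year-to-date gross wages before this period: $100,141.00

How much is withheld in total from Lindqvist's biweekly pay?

$574.05

Income Tax: taxable = $4,450.00
  $498.80 + 17% × ($4,450.00 − $4,400.00) = $498.80 + 17% × $50.00 = $507.30
Retirement Security Contribution: 1.5% × $4,450.00 = $66.75
Total: $507.30 + $66.75 = $574.05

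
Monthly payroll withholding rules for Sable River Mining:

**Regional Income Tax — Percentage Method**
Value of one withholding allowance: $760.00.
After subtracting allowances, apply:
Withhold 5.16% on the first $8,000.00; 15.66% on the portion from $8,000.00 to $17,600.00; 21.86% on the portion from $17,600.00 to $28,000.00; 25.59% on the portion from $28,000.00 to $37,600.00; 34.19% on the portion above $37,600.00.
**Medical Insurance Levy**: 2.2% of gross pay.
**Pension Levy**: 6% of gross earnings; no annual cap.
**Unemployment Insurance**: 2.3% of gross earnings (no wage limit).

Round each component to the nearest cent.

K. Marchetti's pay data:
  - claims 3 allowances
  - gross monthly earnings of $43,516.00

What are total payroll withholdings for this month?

Regional Income Tax: taxable = $43,516.00 − 3×$760.00 = $41,236.00
  $6,646.24 + 34.19% × ($41,236.00 − $37,600.00) = $6,646.24 + 34.19% × $3,636.00 = $7,889.39
Medical Insurance Levy: 2.2% × $43,516.00 = $957.35
Pension Levy: 6% × $43,516.00 = $2,610.96
Unemployment Insurance: 2.3% × $43,516.00 = $1,000.87
Total: $7,889.39 + $957.35 + $2,610.96 + $1,000.87 = $12,458.57

$12,458.57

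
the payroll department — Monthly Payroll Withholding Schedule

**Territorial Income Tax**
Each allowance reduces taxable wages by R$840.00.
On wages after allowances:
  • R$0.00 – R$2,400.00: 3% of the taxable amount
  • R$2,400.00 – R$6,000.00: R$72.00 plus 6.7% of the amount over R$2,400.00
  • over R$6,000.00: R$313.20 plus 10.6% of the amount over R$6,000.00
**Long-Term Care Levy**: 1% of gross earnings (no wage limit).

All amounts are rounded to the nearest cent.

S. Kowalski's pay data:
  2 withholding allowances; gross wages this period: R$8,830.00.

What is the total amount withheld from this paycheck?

R$523.40

Territorial Income Tax: taxable = R$8,830.00 − 2×R$840.00 = R$7,150.00
  R$313.20 + 10.6% × (R$7,150.00 − R$6,000.00) = R$313.20 + 10.6% × R$1,150.00 = R$435.10
Long-Term Care Levy: 1% × R$8,830.00 = R$88.30
Total: R$435.10 + R$88.30 = R$523.40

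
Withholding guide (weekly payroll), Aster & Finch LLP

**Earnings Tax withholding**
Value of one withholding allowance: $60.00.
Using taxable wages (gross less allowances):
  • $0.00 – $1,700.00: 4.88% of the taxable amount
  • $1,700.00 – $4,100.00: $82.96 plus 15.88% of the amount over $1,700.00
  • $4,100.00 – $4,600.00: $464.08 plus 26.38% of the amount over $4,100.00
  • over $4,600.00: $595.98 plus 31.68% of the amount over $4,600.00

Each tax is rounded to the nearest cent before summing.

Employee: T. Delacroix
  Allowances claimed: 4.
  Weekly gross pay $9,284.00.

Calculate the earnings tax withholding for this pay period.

Earnings Tax: taxable = $9,284.00 − 4×$60.00 = $9,044.00
  $595.98 + 31.68% × ($9,044.00 − $4,600.00) = $595.98 + 31.68% × $4,444.00 = $2,003.84

$2,003.84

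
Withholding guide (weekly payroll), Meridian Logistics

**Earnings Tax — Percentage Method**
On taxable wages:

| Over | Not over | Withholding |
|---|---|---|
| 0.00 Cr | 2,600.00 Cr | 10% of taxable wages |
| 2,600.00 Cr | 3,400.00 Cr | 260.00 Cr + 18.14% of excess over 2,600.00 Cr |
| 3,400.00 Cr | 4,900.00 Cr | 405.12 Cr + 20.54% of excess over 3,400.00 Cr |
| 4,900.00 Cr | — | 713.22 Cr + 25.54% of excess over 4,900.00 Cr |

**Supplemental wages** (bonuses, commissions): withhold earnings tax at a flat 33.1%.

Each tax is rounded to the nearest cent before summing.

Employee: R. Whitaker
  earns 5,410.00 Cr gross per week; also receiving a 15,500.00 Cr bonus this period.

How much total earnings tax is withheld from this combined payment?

5,973.97 Cr

Earnings Tax: taxable = 5,410.00 Cr
  713.22 Cr + 25.54% × (5,410.00 Cr − 4,900.00 Cr) = 713.22 Cr + 25.54% × 510.00 Cr = 843.47 Cr
Supplemental (33.1% flat on bonus): 33.1% × 15,500.00 Cr = 5,130.50 Cr
Total earnings tax: 843.47 Cr + 5,130.50 Cr = 5,973.97 Cr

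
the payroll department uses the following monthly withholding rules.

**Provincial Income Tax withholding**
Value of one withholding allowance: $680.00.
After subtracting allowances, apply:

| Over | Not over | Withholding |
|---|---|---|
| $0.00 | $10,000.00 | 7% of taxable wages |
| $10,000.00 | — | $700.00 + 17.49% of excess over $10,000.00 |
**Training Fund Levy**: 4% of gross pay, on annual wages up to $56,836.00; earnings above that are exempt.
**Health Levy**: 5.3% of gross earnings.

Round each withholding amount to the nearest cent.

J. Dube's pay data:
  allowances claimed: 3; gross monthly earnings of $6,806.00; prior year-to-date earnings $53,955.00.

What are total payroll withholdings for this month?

Provincial Income Tax: taxable = $6,806.00 − 3×$680.00 = $4,766.00
  7% × $4,766.00 = $333.62
Training Fund Levy: cap $56,836.00 − YTD $53,955.00 = $2,881.00 subject; 4% × $2,881.00 = $115.24
Health Levy: 5.3% × $6,806.00 = $360.72
Total: $333.62 + $115.24 + $360.72 = $809.58

$809.58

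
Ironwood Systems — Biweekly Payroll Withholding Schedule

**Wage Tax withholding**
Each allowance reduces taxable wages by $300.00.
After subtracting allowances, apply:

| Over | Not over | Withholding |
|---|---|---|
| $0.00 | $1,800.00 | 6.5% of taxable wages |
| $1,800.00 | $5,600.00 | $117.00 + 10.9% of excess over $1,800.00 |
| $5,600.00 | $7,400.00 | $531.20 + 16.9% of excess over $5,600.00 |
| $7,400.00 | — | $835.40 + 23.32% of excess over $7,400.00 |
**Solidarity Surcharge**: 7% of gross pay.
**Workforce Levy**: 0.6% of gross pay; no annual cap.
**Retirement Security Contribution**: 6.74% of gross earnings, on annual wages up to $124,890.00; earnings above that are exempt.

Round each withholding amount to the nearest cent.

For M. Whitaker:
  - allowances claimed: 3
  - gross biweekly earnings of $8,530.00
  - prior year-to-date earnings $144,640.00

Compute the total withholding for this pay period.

Wage Tax: taxable = $8,530.00 − 3×$300.00 = $7,630.00
  $835.40 + 23.32% × ($7,630.00 − $7,400.00) = $835.40 + 23.32% × $230.00 = $889.04
Solidarity Surcharge: 7% × $8,530.00 = $597.10
Workforce Levy: 0.6% × $8,530.00 = $51.18
Retirement Security Contribution: YTD $144,640.00 ≥ cap $124,890.00 → $0.00
Total: $889.04 + $597.10 + $51.18 + $0.00 = $1,537.32

$1,537.32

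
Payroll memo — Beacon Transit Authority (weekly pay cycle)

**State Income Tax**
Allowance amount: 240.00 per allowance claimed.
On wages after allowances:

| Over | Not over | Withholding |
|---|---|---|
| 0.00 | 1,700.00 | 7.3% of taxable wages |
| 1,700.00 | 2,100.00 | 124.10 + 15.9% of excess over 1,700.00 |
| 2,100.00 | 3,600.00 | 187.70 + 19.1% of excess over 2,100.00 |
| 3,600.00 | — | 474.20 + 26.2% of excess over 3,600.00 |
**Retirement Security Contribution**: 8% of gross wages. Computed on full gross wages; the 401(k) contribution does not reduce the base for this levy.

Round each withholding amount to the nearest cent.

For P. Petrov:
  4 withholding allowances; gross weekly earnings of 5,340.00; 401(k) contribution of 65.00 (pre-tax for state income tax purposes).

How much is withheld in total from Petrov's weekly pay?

State Income Tax: taxable = 5,340.00 − 65.00 − 4×240.00 = 4,315.00
  474.20 + 26.2% × (4,315.00 − 3,600.00) = 474.20 + 26.2% × 715.00 = 661.53
Retirement Security Contribution: 8% × 5,340.00 = 427.20
Total: 661.53 + 427.20 = 1,088.73

1,088.73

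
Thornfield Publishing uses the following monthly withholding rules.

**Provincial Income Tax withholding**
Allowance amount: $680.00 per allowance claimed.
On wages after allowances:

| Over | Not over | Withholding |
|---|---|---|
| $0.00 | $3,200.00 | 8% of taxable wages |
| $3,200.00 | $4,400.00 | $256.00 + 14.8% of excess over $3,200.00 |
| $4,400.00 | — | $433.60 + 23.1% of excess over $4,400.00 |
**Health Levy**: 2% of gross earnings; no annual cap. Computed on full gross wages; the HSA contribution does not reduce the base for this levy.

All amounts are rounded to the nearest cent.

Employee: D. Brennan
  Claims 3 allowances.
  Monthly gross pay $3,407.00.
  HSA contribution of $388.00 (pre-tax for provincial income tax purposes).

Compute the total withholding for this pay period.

$146.46

Provincial Income Tax: taxable = $3,407.00 − $388.00 − 3×$680.00 = $979.00
  8% × $979.00 = $78.32
Health Levy: 2% × $3,407.00 = $68.14
Total: $78.32 + $68.14 = $146.46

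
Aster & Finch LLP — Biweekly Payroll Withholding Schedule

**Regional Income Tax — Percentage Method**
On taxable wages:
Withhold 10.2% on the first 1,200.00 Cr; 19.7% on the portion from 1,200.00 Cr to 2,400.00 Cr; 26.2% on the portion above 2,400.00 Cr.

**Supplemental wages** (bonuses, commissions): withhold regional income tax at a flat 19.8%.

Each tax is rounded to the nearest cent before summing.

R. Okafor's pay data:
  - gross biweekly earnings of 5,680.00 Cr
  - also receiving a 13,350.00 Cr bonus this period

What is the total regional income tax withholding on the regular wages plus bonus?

3,861.46 Cr

Regional Income Tax: taxable = 5,680.00 Cr
  358.80 Cr + 26.2% × (5,680.00 Cr − 2,400.00 Cr) = 358.80 Cr + 26.2% × 3,280.00 Cr = 1,218.16 Cr
Supplemental (19.8% flat on bonus): 19.8% × 13,350.00 Cr = 2,643.30 Cr
Total regional income tax: 1,218.16 Cr + 2,643.30 Cr = 3,861.46 Cr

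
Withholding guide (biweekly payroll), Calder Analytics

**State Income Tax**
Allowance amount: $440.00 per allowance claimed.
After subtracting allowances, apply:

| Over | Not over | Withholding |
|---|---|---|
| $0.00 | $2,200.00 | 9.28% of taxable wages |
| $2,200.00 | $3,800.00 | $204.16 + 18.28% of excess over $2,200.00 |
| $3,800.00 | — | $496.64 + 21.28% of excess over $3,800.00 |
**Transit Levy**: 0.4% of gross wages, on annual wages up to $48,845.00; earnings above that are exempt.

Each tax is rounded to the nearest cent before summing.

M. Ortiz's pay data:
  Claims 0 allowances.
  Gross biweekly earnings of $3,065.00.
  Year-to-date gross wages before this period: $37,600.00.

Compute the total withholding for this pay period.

State Income Tax: taxable = $3,065.00
  $204.16 + 18.28% × ($3,065.00 − $2,200.00) = $204.16 + 18.28% × $865.00 = $362.28
Transit Levy: 0.4% × $3,065.00 = $12.26
Total: $362.28 + $12.26 = $374.54

$374.54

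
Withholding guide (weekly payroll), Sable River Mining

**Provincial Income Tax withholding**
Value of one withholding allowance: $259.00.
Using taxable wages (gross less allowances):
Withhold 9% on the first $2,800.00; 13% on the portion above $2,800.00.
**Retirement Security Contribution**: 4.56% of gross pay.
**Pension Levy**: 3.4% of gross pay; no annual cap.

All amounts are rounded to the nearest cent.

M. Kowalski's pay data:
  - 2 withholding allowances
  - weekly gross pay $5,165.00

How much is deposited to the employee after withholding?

Provincial Income Tax: taxable = $5,165.00 − 2×$259.00 = $4,647.00
  $252.00 + 13% × ($4,647.00 − $2,800.00) = $252.00 + 13% × $1,847.00 = $492.11
Retirement Security Contribution: 4.56% × $5,165.00 = $235.52
Pension Levy: 3.4% × $5,165.00 = $175.61
Total withheld: $492.11 + $235.52 + $175.61 = $903.24
Net pay: $5,165.00 − $903.24 = $4,261.76

$4,261.76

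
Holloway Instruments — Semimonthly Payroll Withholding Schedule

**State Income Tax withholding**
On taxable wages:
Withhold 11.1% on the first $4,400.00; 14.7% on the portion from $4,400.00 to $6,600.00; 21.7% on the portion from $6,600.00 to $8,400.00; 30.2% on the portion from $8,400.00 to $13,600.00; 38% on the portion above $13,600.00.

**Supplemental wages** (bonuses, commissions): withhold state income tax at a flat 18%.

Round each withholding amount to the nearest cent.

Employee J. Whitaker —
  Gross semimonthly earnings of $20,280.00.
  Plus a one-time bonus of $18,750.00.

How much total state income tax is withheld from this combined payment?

$8,686.20

State Income Tax: taxable = $20,280.00
  $2,772.80 + 38% × ($20,280.00 − $13,600.00) = $2,772.80 + 38% × $6,680.00 = $5,311.20
Supplemental (18% flat on bonus): 18% × $18,750.00 = $3,375.00
Total state income tax: $5,311.20 + $3,375.00 = $8,686.20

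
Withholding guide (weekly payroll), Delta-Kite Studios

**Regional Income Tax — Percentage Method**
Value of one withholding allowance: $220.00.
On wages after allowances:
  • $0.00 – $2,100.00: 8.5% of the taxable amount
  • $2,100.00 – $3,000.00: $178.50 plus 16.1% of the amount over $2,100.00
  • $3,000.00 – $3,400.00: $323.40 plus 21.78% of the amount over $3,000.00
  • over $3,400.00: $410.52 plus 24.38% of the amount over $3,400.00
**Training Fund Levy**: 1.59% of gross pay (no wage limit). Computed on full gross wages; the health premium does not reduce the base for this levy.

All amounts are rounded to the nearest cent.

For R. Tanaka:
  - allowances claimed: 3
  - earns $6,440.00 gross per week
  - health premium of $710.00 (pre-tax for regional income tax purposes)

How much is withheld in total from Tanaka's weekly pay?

$920.07

Regional Income Tax: taxable = $6,440.00 − $710.00 − 3×$220.00 = $5,070.00
  $410.52 + 24.38% × ($5,070.00 − $3,400.00) = $410.52 + 24.38% × $1,670.00 = $817.67
Training Fund Levy: 1.59% × $6,440.00 = $102.40
Total: $817.67 + $102.40 = $920.07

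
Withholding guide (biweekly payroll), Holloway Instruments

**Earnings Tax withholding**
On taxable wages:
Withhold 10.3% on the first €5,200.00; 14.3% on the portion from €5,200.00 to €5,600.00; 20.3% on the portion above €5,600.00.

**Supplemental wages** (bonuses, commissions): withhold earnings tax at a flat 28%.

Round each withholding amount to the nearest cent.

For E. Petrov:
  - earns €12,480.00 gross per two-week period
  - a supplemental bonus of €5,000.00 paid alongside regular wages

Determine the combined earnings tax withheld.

€3,389.44

Earnings Tax: taxable = €12,480.00
  €592.80 + 20.3% × (€12,480.00 − €5,600.00) = €592.80 + 20.3% × €6,880.00 = €1,989.44
Supplemental (28% flat on bonus): 28% × €5,000.00 = €1,400.00
Total earnings tax: €1,989.44 + €1,400.00 = €3,389.44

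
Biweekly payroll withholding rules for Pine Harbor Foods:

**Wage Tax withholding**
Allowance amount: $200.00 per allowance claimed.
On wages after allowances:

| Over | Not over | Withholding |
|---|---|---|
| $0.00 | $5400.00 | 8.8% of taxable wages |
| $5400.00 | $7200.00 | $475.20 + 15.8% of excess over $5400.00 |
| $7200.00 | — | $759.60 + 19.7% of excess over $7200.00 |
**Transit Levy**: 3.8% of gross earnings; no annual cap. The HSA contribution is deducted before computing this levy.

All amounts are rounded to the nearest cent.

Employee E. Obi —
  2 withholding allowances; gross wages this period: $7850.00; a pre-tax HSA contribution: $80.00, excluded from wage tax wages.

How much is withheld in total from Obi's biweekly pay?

Wage Tax: taxable = $7850.00 − $80.00 − 2×$200.00 = $7370.00
  $759.60 + 19.7% × ($7370.00 − $7200.00) = $759.60 + 19.7% × $170.00 = $793.09
Transit Levy: 3.8% × $7770.00 = $295.26
Total: $793.09 + $295.26 = $1088.35

$1088.35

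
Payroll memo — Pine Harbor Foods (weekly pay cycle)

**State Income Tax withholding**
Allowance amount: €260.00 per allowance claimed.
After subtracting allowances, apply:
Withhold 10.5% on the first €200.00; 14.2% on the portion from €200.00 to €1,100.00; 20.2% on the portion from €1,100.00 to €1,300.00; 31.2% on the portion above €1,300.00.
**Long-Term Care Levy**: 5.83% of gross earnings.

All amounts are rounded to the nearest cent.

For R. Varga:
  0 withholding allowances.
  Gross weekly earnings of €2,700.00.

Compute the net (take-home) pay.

State Income Tax: taxable = €2,700.00
  €189.20 + 31.2% × (€2,700.00 − €1,300.00) = €189.20 + 31.2% × €1,400.00 = €626.00
Long-Term Care Levy: 5.83% × €2,700.00 = €157.41
Total withheld: €626.00 + €157.41 = €783.41
Net pay: €2,700.00 − €783.41 = €1,916.59

€1,916.59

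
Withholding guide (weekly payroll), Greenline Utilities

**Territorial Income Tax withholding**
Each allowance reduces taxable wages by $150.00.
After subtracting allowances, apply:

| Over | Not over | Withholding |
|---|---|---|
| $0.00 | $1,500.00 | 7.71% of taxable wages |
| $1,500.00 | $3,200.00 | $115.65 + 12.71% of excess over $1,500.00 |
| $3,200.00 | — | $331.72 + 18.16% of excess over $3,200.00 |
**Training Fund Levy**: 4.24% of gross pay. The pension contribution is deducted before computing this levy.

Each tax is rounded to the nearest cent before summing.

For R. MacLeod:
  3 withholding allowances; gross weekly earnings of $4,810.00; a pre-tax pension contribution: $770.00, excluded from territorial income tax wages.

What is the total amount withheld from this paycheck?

Territorial Income Tax: taxable = $4,810.00 − $770.00 − 3×$150.00 = $3,590.00
  $331.72 + 18.16% × ($3,590.00 − $3,200.00) = $331.72 + 18.16% × $390.00 = $402.54
Training Fund Levy: 4.24% × $4,040.00 = $171.30
Total: $402.54 + $171.30 = $573.84

$573.84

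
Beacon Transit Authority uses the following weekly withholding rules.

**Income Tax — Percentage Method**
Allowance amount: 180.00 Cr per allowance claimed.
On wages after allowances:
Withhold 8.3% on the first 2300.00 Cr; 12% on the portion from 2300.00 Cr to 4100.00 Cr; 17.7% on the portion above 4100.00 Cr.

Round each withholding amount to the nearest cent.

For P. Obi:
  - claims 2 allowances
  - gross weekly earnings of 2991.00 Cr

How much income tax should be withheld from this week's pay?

Income Tax: taxable = 2991.00 Cr − 2×180.00 Cr = 2631.00 Cr
  190.90 Cr + 12% × (2631.00 Cr − 2300.00 Cr) = 190.90 Cr + 12% × 331.00 Cr = 230.62 Cr

230.62 Cr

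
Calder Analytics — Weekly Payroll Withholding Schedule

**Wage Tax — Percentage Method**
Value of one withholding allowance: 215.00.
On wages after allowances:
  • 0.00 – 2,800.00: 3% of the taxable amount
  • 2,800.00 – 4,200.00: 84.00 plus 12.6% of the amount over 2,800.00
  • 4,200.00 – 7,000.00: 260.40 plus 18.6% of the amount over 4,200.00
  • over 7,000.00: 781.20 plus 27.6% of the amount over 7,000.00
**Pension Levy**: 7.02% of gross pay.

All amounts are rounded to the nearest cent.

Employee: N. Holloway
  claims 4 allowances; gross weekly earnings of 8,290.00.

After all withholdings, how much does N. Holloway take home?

Wage Tax: taxable = 8,290.00 − 4×215.00 = 7,430.00
  781.20 + 27.6% × (7,430.00 − 7,000.00) = 781.20 + 27.6% × 430.00 = 899.88
Pension Levy: 7.02% × 8,290.00 = 581.96
Total withheld: 899.88 + 581.96 = 1,481.84
Net pay: 8,290.00 − 1,481.84 = 6,808.16

6,808.16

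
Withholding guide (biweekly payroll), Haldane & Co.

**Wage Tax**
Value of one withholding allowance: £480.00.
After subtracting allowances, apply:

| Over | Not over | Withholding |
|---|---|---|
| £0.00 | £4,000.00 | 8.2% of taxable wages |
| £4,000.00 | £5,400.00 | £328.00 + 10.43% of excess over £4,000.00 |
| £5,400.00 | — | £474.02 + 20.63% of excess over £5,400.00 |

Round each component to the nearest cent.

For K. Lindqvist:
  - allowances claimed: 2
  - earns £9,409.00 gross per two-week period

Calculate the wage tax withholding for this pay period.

£1,103.03

Wage Tax: taxable = £9,409.00 − 2×£480.00 = £8,449.00
  £474.02 + 20.63% × (£8,449.00 − £5,400.00) = £474.02 + 20.63% × £3,049.00 = £1,103.03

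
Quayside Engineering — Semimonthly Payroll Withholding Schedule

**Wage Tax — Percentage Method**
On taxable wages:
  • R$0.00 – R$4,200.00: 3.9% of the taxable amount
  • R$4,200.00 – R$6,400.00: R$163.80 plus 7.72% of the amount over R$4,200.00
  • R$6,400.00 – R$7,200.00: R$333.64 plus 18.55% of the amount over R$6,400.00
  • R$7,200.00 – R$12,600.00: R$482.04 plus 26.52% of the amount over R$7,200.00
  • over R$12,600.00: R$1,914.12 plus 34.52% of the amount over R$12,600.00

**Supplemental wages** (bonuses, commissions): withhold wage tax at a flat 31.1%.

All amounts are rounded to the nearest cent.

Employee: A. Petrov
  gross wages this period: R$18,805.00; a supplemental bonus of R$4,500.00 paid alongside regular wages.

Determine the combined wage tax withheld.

R$5,455.59

Wage Tax: taxable = R$18,805.00
  R$1,914.12 + 34.52% × (R$18,805.00 − R$12,600.00) = R$1,914.12 + 34.52% × R$6,205.00 = R$4,056.09
Supplemental (31.1% flat on bonus): 31.1% × R$4,500.00 = R$1,399.50
Total wage tax: R$4,056.09 + R$1,399.50 = R$5,455.59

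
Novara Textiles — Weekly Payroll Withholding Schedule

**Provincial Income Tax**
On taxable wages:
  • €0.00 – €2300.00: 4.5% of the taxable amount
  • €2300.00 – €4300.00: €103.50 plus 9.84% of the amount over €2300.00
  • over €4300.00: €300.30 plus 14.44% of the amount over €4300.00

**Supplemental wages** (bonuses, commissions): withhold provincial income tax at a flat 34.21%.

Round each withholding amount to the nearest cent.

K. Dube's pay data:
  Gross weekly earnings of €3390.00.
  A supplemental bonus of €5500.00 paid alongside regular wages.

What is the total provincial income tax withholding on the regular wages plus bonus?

Provincial Income Tax: taxable = €3390.00
  €103.50 + 9.84% × (€3390.00 − €2300.00) = €103.50 + 9.84% × €1090.00 = €210.76
Supplemental (34.21% flat on bonus): 34.21% × €5500.00 = €1881.55
Total provincial income tax: €210.76 + €1881.55 = €2092.31

€2092.31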